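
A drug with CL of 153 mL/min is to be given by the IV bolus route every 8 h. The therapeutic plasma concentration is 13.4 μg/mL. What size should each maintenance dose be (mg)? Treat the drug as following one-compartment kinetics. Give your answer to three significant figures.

CL = 153 mL/min × 60/1000 = 9.180 L/h
D = CL × Css × τ = 9.180 × 13.4 × 8 = 984.1 mg

984 mg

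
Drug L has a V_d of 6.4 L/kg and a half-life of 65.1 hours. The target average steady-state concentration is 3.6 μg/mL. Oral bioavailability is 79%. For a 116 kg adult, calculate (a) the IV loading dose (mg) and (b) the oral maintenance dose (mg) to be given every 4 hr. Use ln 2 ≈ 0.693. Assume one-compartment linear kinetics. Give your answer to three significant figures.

(a) 2670 mg; (b) 144 mg

Total Vd = 6.4 × 116 = 742.4 L
LD = Vd × C = 742.4 × 3.6 = 2673 mg
CL = 0.693 × Vd / t½ = 0.693 × 742.4 / 65.1 = 7.903 L/h
D = CL × Css × τ / F = 7.903 × 3.6 × 4 / 0.79 = 144.1 mg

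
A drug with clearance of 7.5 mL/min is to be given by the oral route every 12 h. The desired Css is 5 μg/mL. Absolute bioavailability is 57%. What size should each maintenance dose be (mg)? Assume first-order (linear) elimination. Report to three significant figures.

47.4 mg

CL = 7.5 mL/min = 7.5 × 0.06 = 0.4500 L/h
D = CL × Css × τ / F = 0.4500 × 5 × 12 / 0.57 = 47.37 mg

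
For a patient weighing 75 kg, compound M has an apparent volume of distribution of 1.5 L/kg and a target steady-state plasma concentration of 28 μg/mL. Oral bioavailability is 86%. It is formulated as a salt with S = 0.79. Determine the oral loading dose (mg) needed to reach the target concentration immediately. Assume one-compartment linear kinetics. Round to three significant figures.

4640 mg

Vd = 1.5 L/kg × 75 kg = 112.5 L
LD = Vd × C / F / S = 112.5 × 28.00 / 0.86 / 0.79 = 4636 mg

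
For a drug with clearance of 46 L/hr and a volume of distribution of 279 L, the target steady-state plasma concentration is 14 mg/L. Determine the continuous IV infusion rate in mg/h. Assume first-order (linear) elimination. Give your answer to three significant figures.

644 mg/h

Maintenance depends on clearance, not Vd — rate in must match rate out.
R₀ = 46.00 × 14 = 644.0 mg/h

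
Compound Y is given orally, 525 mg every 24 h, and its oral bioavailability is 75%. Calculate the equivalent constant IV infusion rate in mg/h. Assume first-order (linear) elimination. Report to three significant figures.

16.4 mg/h

Equivalent systemic input: infusion rate = F·D/τ.
Rate = 0.75 × 525 / 24 = 16.41 mg/h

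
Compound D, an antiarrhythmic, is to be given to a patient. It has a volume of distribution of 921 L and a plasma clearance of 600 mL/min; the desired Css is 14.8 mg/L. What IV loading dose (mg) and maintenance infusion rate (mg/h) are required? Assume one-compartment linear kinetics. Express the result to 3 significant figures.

(a) 13600 mg; (b) 533 mg/h

Loading dose = Vd × C = 921.0 × 14.8 = 13630 mg
CL = 600 mL/min × 60/1000 = 36.00 L/h
Maintenance: replace elimination → rate = CL × Css = 36.00 × 14.8 = 532.8 mg/h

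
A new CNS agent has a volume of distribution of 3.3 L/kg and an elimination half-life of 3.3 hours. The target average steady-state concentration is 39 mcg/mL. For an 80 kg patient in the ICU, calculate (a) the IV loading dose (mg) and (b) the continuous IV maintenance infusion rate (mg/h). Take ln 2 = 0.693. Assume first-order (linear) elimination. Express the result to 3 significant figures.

Vd = 3.3 L/kg × 80 kg = 264.0 L
LD = Vd × C = 264.0 × 39 = 10300 mg
CL = 0.693 × Vd / t½ = 0.693 × 264.0 / 3.3 = 55.44 L/h
Infusion rate = CL × Css = 55.44 × 39 = 2162 mg/h

(a) 10300 mg; (b) 2160 mg/h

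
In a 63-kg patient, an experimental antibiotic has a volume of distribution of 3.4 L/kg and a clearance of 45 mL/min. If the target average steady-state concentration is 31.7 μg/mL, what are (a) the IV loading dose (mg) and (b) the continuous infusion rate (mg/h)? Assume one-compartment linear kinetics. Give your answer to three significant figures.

Vd = 3.4 L/kg × 63 kg = 214.2 L
Loading dose = Vd × C = 214.2 × 31.7 = 6790 mg
CL = 45 mL/min = 45 × 0.06 = 2.700 L/h
Infusion rate = 2.700 L/h × 31.7 mg/L = 85.59 mg/h

(a) 6790 mg; (b) 85.6 mg/h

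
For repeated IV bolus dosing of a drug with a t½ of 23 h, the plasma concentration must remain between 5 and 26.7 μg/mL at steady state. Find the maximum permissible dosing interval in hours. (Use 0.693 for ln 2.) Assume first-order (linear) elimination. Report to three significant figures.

k = 0.693 / t½ = 0.693 / 23 = 0.03013 h⁻¹
Between IV bolus doses, concentration decays as C = C₀·e^(−kτ), so C_peak/C_trough = e^(kτ).
τ_max = ln(C_peak/C_trough) / k = ln(26.7/5) / 0.03013 = 1.675 / 0.03013 = 55.59 h

55.6 h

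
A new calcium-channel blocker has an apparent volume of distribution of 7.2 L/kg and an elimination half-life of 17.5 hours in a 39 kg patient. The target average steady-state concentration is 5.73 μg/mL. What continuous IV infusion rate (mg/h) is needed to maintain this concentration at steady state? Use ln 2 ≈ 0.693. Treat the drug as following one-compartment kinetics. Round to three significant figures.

63.7 mg/h

Total Vd = 7.2 × 39 = 280.8 L
CL = ln 2 · Vd / t½ = 0.693 × 280.8 / 17.5 = 11.12 L/h
Infusion rate = CL × Css = 11.12 × 5.73 = 63.72 mg/h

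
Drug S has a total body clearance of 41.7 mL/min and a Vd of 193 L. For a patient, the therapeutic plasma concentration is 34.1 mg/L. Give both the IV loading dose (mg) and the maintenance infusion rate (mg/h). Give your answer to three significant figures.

(a) 6580 mg; (b) 85.3 mg/h

Loading dose = Vd × C = 193.0 × 34.1 = 6581 mg
CL = 41.7 mL/min = 41.7 × 0.06 = 2.502 L/h
Maintenance infusion rate = CL × Css = 2.502 × 34.1 = 85.32 mg/h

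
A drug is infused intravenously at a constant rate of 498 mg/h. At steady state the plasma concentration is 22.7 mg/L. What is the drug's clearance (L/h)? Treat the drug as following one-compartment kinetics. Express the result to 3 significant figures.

21.9 L/h

At steady state, infusion rate = CL × Css, so CL = rate / Css.
CL = 498 / 22.7 = 21.94 L/h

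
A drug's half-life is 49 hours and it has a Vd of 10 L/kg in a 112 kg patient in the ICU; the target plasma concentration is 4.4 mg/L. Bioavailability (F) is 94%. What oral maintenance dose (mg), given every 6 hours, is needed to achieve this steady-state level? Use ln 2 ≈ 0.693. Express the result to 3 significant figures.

445 mg

Total Vd = 10 × 112 = 1120 L
CL = ln 2 · Vd / t½ = 0.693 × 1120 / 49 = 15.84 L/h
D = CL × Css × τ / F = 15.84 × 4.4 × 6 / 0.94 = 444.9 mg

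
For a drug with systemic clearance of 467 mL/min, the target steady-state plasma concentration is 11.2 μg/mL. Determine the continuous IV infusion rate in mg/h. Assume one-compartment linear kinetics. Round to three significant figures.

314 mg/h

CL = 467 mL/min = 467 × 0.06 = 28.02 L/h
At steady state, infusion rate equals elimination rate: rate in = CL × Css.
R₀ = 28.02 × 11.2 = 313.8 mg/h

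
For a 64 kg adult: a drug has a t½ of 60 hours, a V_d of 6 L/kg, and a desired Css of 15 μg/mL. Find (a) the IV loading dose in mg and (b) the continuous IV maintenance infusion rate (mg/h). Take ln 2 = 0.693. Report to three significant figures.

Vd(total) = 64 kg × 6 L/kg = 384.0 L
LD = Vd × C = 384.0 × 15 = 5760 mg
CL = 0.693 × Vd / t½ = 0.693 × 384.0 / 60 = 4.435 L/h
Infusion rate = CL × Css = 4.435 × 15 = 66.53 mg/h

(a) 5760 mg; (b) 66.5 mg/h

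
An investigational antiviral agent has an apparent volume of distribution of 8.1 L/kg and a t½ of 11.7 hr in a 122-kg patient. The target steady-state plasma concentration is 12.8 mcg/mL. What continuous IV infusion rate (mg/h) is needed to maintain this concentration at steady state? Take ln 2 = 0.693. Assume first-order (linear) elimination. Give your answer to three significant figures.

Vd = 8.1 L/kg × 122 kg = 988.2 L
CL = 0.693 × Vd / t½ = 0.693 × 988.2 / 11.7 = 58.53 L/h
Infusion rate = CL × Css = 58.53 × 12.8 = 749.2 mg/h

749 mg/h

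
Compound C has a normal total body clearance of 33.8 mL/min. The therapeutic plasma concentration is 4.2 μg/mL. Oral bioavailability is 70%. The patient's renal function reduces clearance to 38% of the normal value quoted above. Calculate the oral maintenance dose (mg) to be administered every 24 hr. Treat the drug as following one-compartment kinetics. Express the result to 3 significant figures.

Convert clearance: 33.8 mL/min × 60 min/h ÷ 1000 mL/L = 2.028 L/h
Patient clearance = 0.38 × 2.028 = 0.7706 L/h
At steady state, dose per interval replaces the amount cleared in that interval: F·D/τ = CL·Css.
D = CL × Css × τ / F = 0.7706 × 4.2 × 24 / 0.7 = 111.0 mg

111 mg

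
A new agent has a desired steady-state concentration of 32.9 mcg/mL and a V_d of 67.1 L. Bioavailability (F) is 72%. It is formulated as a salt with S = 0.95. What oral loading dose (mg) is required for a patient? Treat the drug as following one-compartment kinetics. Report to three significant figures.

3230 mg

The loading dose fills Vd to the target concentration.
LD = Vd × C / F / S = 67.10 × 32.90 / 0.72 / 0.95 = 3227 mg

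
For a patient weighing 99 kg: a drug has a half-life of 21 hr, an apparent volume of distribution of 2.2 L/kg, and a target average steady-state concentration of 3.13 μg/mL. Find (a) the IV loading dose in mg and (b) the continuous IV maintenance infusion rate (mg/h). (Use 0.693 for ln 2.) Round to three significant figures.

(a) 682 mg; (b) 22.5 mg/h

Vd(total) = 99 kg × 2.2 L/kg = 217.8 L
LD = Vd × C = 217.8 × 3.13 = 681.7 mg
CL = 0.693 × Vd / t½ = 0.693 × 217.8 / 21 = 7.187 L/h
Infusion rate = CL × Css = 7.187 × 3.13 = 22.50 mg/h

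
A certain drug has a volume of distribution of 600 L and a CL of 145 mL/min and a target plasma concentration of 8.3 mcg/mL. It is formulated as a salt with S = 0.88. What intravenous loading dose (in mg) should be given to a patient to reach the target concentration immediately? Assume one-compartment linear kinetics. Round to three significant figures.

5660 mg

Loading dose depends on Vd (not clearance): it fills the distribution volume.
LD = Vd × C / S = 600.0 × 8.300 / 0.88 = 5659 mg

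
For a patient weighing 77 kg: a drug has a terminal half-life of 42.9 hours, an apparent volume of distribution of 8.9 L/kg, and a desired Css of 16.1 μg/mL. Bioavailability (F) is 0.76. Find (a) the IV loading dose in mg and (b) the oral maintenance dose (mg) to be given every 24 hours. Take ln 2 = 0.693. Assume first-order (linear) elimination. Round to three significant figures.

(a) 11000 mg; (b) 5630 mg

Vd(total) = 77 kg × 8.9 L/kg = 685.3 L
LD = Vd × C = 685.3 × 16.1 = 11030 mg
CL = 0.693 × Vd / t½ = 0.693 × 685.3 / 42.9 = 11.07 L/h
D = CL × Css × τ / F = 11.07 × 16.1 × 24 / 0.76 = 5628 mg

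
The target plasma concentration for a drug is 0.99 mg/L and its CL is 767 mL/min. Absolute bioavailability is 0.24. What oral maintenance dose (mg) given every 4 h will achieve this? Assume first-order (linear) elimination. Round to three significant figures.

CL = 767 mL/min × 60/1000 = 46.02 L/h
D = CL × Css × τ / F = 46.02 × 0.99 × 4 / 0.24 = 759.3 mg

759 mg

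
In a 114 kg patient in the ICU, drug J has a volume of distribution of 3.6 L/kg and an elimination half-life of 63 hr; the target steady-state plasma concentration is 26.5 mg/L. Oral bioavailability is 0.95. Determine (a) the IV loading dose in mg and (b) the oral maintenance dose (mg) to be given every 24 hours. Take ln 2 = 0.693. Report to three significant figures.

Total Vd = 3.6 × 114 = 410.4 L
LD = Vd × C = 410.4 × 26.5 = 10880 mg
CL = 0.693 × Vd / t½ = 0.693 × 410.4 / 63 = 4.514 L/h
D = CL × Css × τ / F = 4.514 × 26.5 × 24 / 0.95 = 3022 mg

(a) 10900 mg; (b) 3020 mg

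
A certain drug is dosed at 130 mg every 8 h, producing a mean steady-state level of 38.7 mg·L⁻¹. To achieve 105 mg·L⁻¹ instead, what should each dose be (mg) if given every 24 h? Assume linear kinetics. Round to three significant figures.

With linear kinetics, Css is proportional to dose rate (D/τ) at fixed clearance.
D₂ = D₁ × (Css,target / Css,current) × (τ₂/τ₁) = 130 × (105/38.7) × (24/8) = 1058 mg

1060 mg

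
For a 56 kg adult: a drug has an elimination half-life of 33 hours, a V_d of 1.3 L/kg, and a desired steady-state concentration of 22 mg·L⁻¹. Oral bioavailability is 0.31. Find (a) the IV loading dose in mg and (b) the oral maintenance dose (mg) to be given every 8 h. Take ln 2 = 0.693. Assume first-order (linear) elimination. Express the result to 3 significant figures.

(a) 1600 mg; (b) 868 mg

Vd = 1.3 L/kg × 56 kg = 72.80 L
LD = Vd × C = 72.80 × 22 = 1602 mg
CL = 0.693 × Vd / t½ = 0.693 × 72.80 / 33 = 1.529 L/h
D = CL × Css × τ / F = 1.529 × 22 × 8 / 0.31 = 868.1 mg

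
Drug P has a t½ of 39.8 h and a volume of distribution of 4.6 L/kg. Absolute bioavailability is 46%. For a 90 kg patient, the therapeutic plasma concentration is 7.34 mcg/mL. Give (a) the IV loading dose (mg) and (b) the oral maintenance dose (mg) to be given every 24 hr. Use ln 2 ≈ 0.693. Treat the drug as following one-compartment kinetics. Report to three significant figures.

Total Vd = 4.6 × 90 = 414.0 L
LD = Vd × C = 414.0 × 7.34 = 3039 mg
CL = 0.693 × Vd / t½ = 0.693 × 414.0 / 39.8 = 7.209 L/h
D = CL × Css × τ / F = 7.209 × 7.34 × 24 / 0.46 = 2761 mg

(a) 3040 mg; (b) 2760 mg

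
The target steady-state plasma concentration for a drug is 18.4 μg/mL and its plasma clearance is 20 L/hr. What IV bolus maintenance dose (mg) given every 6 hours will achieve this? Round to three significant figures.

2210 mg

At steady state, dose per interval replaces the amount cleared in that interval: D/τ = CL·Css.
D = CL × Css × τ = 20.00 × 18.4 × 6 = 2208 mg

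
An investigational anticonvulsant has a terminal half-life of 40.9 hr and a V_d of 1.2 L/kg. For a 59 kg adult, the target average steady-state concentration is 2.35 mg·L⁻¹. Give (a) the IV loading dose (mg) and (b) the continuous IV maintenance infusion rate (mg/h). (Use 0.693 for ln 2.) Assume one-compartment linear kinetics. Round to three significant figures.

Vd = 1.2 L/kg × 59 kg = 70.80 L
LD = Vd × C = 70.80 × 2.35 = 166.4 mg
CL = 0.693 × Vd / t½ = 0.693 × 70.80 / 40.9 = 1.200 L/h
Infusion rate = CL × Css = 1.200 × 2.35 = 2.820 mg/h

(a) 166 mg; (b) 2.82 mg/h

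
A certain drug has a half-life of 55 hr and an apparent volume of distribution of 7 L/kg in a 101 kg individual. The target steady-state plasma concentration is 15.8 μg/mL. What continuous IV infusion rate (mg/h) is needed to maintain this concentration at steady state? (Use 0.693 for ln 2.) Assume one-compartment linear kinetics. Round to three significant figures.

141 mg/h

Vd = 7 L/kg × 101 kg = 707.0 L
CL = 0.693 × Vd / t½ = 0.693 × 707.0 / 55 = 8.908 L/h
Infusion rate = CL × Css = 8.908 × 15.8 = 140.7 mg/h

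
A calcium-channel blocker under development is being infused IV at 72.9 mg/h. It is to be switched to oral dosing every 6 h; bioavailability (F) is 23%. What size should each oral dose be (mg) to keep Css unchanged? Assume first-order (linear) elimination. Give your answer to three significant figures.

1900 mg

To maintain the same Css, the systemic dosing rate must be unchanged: F·D/τ = infusion rate.
D = rate × τ / F = 72.9 × 6 / 0.23 = 1902 mg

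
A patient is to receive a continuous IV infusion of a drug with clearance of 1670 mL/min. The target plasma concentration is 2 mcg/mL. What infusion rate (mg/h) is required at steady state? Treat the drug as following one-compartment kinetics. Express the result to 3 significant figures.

Convert clearance: 1670 mL/min × 60 min/h ÷ 1000 mL/L = 100.2 L/h
Infusion rate = CL · Css = 100.2 L/h × 2 mg/L = 200.4 mg/h

200 mg/h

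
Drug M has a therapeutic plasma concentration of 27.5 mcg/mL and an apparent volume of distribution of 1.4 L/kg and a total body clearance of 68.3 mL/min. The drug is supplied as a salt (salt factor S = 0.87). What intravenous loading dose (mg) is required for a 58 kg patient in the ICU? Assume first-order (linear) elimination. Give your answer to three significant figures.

2570 mg

Vd = 1.4 L/kg × 58 kg = 81.20 L
LD = Vd × C / S = 81.20 × 27.50 / 0.87 = 2567 mg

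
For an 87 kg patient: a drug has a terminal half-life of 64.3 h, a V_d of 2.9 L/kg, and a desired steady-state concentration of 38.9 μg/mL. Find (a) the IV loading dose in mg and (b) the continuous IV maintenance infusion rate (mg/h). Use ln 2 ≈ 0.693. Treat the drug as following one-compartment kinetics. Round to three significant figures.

Vd = 2.9 L/kg × 87 kg = 252.3 L
LD = Vd × C = 252.3 × 38.9 = 9814 mg
CL = 0.693 × Vd / t½ = 0.693 × 252.3 / 64.3 = 2.719 L/h
Infusion rate = CL × Css = 2.719 × 38.9 = 105.8 mg/h

(a) 9810 mg; (b) 106 mg/h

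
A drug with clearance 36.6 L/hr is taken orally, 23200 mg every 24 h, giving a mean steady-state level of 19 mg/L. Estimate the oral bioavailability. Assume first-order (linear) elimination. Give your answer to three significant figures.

F·D/τ = CL·Css at steady state → F = CL·Css·τ / D.
F = 36.6 × 19 × 24 / 23200 = 0.719

0.719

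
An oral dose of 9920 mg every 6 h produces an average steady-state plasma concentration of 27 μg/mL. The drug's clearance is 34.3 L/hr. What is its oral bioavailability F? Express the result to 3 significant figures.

0.560

F·D/τ = CL·Css at steady state → F = CL·Css·τ / D.
F = 34.3 × 27 × 6 / 9920 = 0.560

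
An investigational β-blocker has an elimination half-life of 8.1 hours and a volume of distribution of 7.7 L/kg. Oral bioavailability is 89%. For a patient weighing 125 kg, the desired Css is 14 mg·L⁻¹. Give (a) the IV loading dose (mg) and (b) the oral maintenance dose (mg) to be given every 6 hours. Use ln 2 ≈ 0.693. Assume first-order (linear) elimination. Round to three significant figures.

Vd(total) = 125 kg × 7.7 L/kg = 962.5 L
LD = Vd × C = 962.5 × 14 = 13480 mg
CL = 0.693 × Vd / t½ = 0.693 × 962.5 / 8.1 = 82.35 L/h
D = CL × Css × τ / F = 82.35 × 14 × 6 / 0.89 = 7772 mg

(a) 13500 mg; (b) 7770 mg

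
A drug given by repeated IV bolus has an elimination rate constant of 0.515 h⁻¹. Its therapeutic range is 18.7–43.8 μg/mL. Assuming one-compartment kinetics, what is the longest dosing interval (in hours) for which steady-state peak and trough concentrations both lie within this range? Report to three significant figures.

1.65 h

Between IV bolus doses, concentration decays as C = C₀·e^(−kτ), so C_peak/C_trough = e^(kτ).
τ_max = ln(C_peak/C_trough) / k = ln(43.8/18.7) / 0.5150 = 0.8511 / 0.5150 = 1.653 h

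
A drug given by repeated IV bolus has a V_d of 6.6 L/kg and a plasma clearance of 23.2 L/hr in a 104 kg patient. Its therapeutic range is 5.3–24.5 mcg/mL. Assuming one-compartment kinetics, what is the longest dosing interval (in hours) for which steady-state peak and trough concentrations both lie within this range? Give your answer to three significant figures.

45.3 h

Vd = 6.6 L/kg × 104 kg = 686.4 L
k = CL / Vd = 23.20 / 686.4 = 0.03380 h⁻¹
Between IV bolus doses, concentration decays as C = C₀·e^(−kτ), so C_peak/C_trough = e^(kτ).
τ_max = ln(C_peak/C_trough) / k = ln(24.5/5.3) / 0.03380 = 1.531 / 0.03380 = 45.30 h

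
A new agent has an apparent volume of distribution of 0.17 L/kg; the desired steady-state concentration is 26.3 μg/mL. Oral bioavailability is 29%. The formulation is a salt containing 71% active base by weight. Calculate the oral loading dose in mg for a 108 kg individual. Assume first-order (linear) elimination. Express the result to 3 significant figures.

Vd(total) = 108 kg × 0.17 L/kg = 18.36 L
LD = Vd × C / F / S = 18.36 × 26.30 / 0.29 / 0.71 = 2345 mg

2350 mg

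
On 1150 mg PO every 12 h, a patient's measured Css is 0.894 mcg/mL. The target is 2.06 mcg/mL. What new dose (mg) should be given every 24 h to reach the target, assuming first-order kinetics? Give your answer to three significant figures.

For first-order elimination, Css ∝ F·D/(CL·τ); F and CL are unchanged, so Css ∝ D/τ.
D₂ = D₁ × (Css,target / Css,current) × (τ₂/τ₁) = 1150 × (2.06/0.894) × (24/12) = 5300 mg

5300 mg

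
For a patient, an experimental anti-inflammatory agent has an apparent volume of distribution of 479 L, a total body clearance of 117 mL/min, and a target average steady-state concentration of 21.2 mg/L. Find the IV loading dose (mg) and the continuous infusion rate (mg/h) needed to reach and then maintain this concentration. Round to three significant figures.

LD = Vd · C_target = 479.0 × 21.2 = 10150 mg
CL = 117 mL/min = 117 × 0.06 = 7.020 L/h
Maintenance infusion rate = CL × Css = 7.020 × 21.2 = 148.8 mg/h

(a) 10200 mg; (b) 149 mg/h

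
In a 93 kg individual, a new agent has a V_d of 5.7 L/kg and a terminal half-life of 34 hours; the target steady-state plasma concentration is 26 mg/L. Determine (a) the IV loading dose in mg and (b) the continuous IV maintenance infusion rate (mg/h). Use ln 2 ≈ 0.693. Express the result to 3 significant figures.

Total Vd = 5.7 × 93 = 530.1 L
LD = Vd × C = 530.1 × 26 = 13780 mg
CL = 0.693 × Vd / t½ = 0.693 × 530.1 / 34 = 10.80 L/h
Infusion rate = CL × Css = 10.80 × 26 = 280.8 mg/h

(a) 13800 mg; (b) 281 mg/h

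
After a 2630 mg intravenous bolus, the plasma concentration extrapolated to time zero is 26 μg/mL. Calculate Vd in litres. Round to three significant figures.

101 L

Immediately after an IV bolus, C₀ = Dose / Vd, so Vd = Dose / C₀.
Vd = 2630 / 26 = 101.2 L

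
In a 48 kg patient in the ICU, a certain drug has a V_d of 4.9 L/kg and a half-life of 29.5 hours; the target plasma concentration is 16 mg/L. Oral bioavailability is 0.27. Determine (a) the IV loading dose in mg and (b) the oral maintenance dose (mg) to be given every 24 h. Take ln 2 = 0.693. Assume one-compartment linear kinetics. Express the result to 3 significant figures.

(a) 3760 mg; (b) 7860 mg

Vd = 4.9 L/kg × 48 kg = 235.2 L
LD = Vd × C = 235.2 × 16 = 3763 mg
CL = 0.693 × Vd / t½ = 0.693 × 235.2 / 29.5 = 5.525 L/h
D = CL × Css × τ / F = 5.525 × 16 × 24 / 0.27 = 7858 mg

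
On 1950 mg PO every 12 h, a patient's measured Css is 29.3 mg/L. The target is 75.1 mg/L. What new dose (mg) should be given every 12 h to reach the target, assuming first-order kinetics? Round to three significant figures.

For first-order elimination, Css ∝ F·D/(CL·τ); F and CL are unchanged, so Css ∝ D/τ.
D₂ = D₁ × (Css,target / Css,current) = 1950 × 75.1/29.3 = 4998 mg

5000 mg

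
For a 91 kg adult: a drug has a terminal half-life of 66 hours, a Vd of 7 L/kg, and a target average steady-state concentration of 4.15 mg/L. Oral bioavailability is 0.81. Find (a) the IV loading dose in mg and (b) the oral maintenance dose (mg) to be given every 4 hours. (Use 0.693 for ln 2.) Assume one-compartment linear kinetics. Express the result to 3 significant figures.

(a) 2640 mg; (b) 137 mg

Vd = 7 L/kg × 91 kg = 637.0 L
LD = Vd × C = 637.0 × 4.15 = 2644 mg
CL = 0.693 × Vd / t½ = 0.693 × 637.0 / 66 = 6.689 L/h
D = CL × Css × τ / F = 6.689 × 4.15 × 4 / 0.81 = 137.1 mg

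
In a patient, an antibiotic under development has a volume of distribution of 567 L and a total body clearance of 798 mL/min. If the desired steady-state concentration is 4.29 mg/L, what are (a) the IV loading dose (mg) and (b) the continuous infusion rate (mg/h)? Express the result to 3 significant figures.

(a) 2430 mg; (b) 205 mg/h

Loading dose = Vd × C = 567.0 × 4.29 = 2432 mg
CL = 798 mL/min = 798 × 0.06 = 47.88 L/h
Maintenance: replace elimination → rate = CL × Css = 47.88 × 4.29 = 205.4 mg/h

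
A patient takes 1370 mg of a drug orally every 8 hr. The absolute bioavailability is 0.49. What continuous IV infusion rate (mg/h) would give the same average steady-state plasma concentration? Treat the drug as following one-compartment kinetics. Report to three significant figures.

Equivalent systemic input: infusion rate = F·D/τ.
Rate = 0.49 × 1370 / 8 = 83.91 mg/h

83.9 mg/h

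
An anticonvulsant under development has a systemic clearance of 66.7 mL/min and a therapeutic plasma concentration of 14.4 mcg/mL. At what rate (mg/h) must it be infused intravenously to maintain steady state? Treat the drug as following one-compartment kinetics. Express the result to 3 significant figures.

57.6 mg/h

Convert clearance: 66.7 mL/min × 60 min/h ÷ 1000 mL/L = 4.002 L/h
At steady state, infusion rate equals elimination rate: rate in = CL × Css.
Rate = CL × Css = 4.002 × 14.4 = 57.63 mg/h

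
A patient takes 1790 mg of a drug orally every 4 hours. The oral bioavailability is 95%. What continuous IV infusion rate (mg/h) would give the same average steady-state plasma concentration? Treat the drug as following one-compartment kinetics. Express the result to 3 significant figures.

425 mg/h

Equivalent systemic input: infusion rate = F·D/τ.
Rate = 0.95 × 1790 / 4 = 425.1 mg/h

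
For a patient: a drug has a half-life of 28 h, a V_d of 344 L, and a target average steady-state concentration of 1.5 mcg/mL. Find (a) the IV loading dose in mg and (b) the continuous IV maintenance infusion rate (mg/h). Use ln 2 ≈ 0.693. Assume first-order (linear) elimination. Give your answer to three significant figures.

(a) 516 mg; (b) 12.8 mg/h

LD = Vd × C = 344.0 × 1.5 = 516.0 mg
CL = 0.693 × Vd / t½ = 0.693 × 344.0 / 28 = 8.514 L/h
Infusion rate = CL × Css = 8.514 × 1.5 = 12.77 mg/h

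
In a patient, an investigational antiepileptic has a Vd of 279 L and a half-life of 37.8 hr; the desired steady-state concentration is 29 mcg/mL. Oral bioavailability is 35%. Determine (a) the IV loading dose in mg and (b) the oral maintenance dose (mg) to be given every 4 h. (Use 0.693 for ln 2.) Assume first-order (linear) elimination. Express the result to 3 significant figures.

(a) 8090 mg; (b) 1700 mg

LD = Vd × C = 279.0 × 29 = 8091 mg
CL = 0.693 × Vd / t½ = 0.693 × 279.0 / 37.8 = 5.115 L/h
D = CL × Css × τ / F = 5.115 × 29 × 4 / 0.35 = 1695 mg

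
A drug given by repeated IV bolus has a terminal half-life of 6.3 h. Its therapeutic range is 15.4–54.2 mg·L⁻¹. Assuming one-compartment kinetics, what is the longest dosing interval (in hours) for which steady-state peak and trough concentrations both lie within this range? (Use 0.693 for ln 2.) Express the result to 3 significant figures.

11.4 h

k = 0.693 / t½ = 0.693 / 6.3 = 0.1100 h⁻¹
Between IV bolus doses, concentration decays as C = C₀·e^(−kτ), so C_peak/C_trough = e^(kτ).
τ_max = ln(C_peak/C_trough) / k = ln(54.2/15.4) / 0.1100 = 1.258 / 0.1100 = 11.44 h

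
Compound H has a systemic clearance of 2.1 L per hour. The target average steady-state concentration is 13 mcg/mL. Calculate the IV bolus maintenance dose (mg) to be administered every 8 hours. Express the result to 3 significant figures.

D = CL × Css × τ = 2.100 × 13 × 8 = 218.4 mg

218 mg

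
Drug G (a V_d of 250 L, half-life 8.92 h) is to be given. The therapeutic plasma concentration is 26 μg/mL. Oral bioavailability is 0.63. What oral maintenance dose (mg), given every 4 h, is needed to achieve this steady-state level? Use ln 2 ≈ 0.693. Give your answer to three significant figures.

3210 mg

CL = 0.693 × Vd / t½ = 0.693 × 250.0 / 8.92 = 19.42 L/h
D = CL × Css × τ / F = 19.42 × 26 × 4 / 0.63 = 3206 mg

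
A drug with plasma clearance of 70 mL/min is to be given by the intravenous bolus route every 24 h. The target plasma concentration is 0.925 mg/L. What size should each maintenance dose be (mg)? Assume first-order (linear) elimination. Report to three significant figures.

Convert clearance: 70 mL/min × 60 min/h ÷ 1000 mL/L = 4.200 L/h
D = CL × Css × τ = 4.200 × 0.925 × 24 = 93.24 mg

93.2 mg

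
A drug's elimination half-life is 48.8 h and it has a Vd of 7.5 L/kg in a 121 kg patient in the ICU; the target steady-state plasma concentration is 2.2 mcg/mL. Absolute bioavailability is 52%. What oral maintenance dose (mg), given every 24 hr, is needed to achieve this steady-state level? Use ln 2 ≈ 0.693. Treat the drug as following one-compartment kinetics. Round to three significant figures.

1310 mg

Vd(total) = 121 kg × 7.5 L/kg = 907.5 L
CL = 0.693 × Vd / t½ = 0.693 × 907.5 / 48.8 = 12.89 L/h
D = CL × Css × τ / F = 12.89 × 2.2 × 24 / 0.52 = 1309 mg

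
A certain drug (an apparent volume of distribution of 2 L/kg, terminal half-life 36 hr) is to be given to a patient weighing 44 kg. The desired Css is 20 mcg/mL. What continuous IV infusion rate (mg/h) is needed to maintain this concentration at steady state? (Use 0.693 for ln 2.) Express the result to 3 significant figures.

Vd(total) = 44 kg × 2 L/kg = 88.00 L
CL = 0.693 × Vd / t½ = 0.693 × 88.00 / 36 = 1.694 L/h
Infusion rate = CL × Css = 1.694 × 20 = 33.88 mg/h

33.9 mg/h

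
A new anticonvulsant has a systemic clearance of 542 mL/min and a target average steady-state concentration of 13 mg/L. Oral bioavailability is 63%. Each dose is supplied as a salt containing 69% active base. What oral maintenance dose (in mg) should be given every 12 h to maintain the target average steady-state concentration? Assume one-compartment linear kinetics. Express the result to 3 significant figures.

11700 mg

CL = 542 mL/min × 60/1000 = 32.52 L/h
D = CL × Css × τ / F / S = 32.52 × 13 × 12 / 0.63 / 0.69 = 11670 mg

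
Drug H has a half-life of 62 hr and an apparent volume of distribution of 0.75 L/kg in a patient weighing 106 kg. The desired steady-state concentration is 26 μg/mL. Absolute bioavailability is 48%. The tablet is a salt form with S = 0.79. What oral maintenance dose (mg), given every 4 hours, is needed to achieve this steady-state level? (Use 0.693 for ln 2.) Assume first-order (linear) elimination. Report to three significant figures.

Vd = 0.75 L/kg × 106 kg = 79.50 L
CL = ln 2 · Vd / t½ = 0.693 × 79.50 / 62 = 0.8886 L/h
D = CL × Css × τ / F / S = 0.8886 × 26 × 4 / 0.48 / 0.79 = 243.7 mg

244 mg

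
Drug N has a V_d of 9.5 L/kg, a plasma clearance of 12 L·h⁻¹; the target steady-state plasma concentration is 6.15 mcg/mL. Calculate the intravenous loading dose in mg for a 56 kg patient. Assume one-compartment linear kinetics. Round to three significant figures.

3270 mg

Vd(total) = 56 kg × 9.5 L/kg = 532.0 L
LD is governed by Vd — clearance does not enter the loading-dose calculation.
LD = Vd × C = 532.0 × 6.150 = 3272 mg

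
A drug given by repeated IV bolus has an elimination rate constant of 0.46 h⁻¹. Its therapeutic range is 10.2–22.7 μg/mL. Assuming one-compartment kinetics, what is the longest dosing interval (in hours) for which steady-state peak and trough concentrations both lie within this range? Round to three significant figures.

1.74 h

Between IV bolus doses, concentration decays as C = C₀·e^(−kτ), so C_peak/C_trough = e^(kτ).
τ_max = ln(C_peak/C_trough) / k = ln(22.7/10.2) / 0.4600 = 0.8000 / 0.4600 = 1.739 h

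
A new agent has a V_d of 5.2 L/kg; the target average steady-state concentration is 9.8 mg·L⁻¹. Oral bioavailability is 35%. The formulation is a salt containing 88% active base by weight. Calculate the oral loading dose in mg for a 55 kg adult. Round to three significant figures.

Vd(total) = 55 kg × 5.2 L/kg = 286.0 L
The loading dose fills Vd to the target concentration.
LD = Vd × C / F / S = 286.0 × 9.800 / 0.35 / 0.88 = 9100 mg

9100 mg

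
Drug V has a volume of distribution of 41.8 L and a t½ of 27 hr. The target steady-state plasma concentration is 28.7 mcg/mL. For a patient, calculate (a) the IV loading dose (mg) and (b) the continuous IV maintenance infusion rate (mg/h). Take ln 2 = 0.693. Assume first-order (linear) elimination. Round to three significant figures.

LD = Vd × C = 41.80 × 28.7 = 1200 mg
CL = 0.693 × Vd / t½ = 0.693 × 41.80 / 27 = 1.073 L/h
Infusion rate = CL × Css = 1.073 × 28.7 = 30.80 mg/h

(a) 1200 mg; (b) 30.8 mg/h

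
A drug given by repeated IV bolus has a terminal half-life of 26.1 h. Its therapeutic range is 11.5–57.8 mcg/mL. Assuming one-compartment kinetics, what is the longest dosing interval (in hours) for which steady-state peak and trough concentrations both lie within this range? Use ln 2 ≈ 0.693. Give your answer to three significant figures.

k = 0.693 / t½ = 0.693 / 26.1 = 0.02655 h⁻¹
Between IV bolus doses, concentration decays as C = C₀·e^(−kτ), so C_peak/C_trough = e^(kτ).
τ_max = ln(C_peak/C_trough) / k = ln(57.8/11.5) / 0.02655 = 1.615 / 0.02655 = 60.83 h

60.8 h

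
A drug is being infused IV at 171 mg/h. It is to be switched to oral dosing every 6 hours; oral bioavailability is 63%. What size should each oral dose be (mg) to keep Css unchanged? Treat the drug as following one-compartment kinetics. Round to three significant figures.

1630 mg

To maintain the same Css, the systemic dosing rate must be unchanged: F·D/τ = infusion rate.
D = rate × τ / F = 171 × 6 / 0.63 = 1629 mg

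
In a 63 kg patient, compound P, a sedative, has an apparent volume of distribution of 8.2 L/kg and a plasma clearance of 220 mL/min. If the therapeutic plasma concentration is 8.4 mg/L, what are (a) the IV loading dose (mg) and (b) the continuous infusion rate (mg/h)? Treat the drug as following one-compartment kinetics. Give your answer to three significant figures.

(a) 4340 mg; (b) 111 mg/h

Vd = 8.2 L/kg × 63 kg = 516.6 L
Loading dose = Vd × C = 516.6 × 8.4 = 4339 mg
CL = 220 mL/min = 220 × 0.06 = 13.20 L/h
Maintenance infusion rate = CL × Css = 13.20 × 8.4 = 110.9 mg/h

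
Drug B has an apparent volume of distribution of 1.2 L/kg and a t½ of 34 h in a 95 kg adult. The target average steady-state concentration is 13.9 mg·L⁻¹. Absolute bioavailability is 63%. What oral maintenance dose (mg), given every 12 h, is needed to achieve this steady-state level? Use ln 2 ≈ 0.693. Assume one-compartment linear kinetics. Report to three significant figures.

615 mg

Vd(total) = 95 kg × 1.2 L/kg = 114.0 L
CL = 0.693 × Vd / t½ = 0.693 × 114.0 / 34 = 2.324 L/h
D = CL × Css × τ / F = 2.324 × 13.9 × 12 / 0.63 = 615.3 mg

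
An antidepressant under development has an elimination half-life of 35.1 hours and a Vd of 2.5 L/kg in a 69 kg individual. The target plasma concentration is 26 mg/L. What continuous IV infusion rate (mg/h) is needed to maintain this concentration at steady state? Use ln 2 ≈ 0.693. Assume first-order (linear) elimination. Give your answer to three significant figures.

Vd(total) = 69 kg × 2.5 L/kg = 172.5 L
CL = 0.693 × Vd / t½ = 0.693 × 172.5 / 35.1 = 3.406 L/h
Infusion rate = CL × Css = 3.406 × 26 = 88.56 mg/h

88.6 mg/h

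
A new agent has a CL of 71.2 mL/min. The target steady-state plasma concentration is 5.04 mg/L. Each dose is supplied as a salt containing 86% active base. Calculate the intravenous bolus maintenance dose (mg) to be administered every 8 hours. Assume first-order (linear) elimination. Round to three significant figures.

200 mg

CL = 71.2 mL/min = 71.2 × 0.06 = 4.272 L/h
D = CL × Css × τ / S = 4.272 × 5.04 × 8 / 0.86 = 200.3 mg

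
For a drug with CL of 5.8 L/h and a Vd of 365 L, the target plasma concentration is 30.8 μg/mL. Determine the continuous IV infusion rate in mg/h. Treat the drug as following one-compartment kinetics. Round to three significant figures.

179 mg/h

Maintenance depends on clearance, not Vd — rate in must match rate out.
R₀ = 5.800 × 30.8 = 178.6 mg/h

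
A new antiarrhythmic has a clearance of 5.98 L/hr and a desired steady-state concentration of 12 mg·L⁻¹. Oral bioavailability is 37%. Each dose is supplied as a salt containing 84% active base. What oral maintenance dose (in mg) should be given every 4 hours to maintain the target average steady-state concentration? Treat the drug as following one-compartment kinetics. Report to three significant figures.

At steady state, dose per interval replaces the amount cleared in that interval: F·S·D/τ = CL·Css.
D = CL × Css × τ / F / S = 5.980 × 12 × 4 / 0.37 / 0.84 = 923.6 mg

924 mg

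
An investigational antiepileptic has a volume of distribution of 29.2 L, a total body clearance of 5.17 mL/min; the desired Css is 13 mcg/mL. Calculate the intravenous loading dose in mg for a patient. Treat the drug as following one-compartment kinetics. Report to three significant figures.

380 mg

LD = Vd × C = 29.20 × 13.00 = 379.6 mg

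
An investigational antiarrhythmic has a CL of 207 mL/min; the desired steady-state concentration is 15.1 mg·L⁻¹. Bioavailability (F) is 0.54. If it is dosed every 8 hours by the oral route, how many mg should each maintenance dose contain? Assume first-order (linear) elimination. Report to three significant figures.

2780 mg

CL = 207 mL/min = 207 × 0.06 = 12.42 L/h
At steady state, dose per interval replaces the amount cleared in that interval: F·D/τ = CL·Css.
D = CL × Css × τ / F = 12.42 × 15.1 × 8 / 0.54 = 2778 mg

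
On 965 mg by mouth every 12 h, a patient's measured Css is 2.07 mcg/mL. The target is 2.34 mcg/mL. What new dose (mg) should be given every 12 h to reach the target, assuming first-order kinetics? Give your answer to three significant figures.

For first-order elimination, Css ∝ F·D/(CL·τ); F and CL are unchanged, so Css ∝ D/τ.
D₂ = D₁ × (Css,target / Css,current) = 965 × 2.34/2.07 = 1091 mg

1090 mg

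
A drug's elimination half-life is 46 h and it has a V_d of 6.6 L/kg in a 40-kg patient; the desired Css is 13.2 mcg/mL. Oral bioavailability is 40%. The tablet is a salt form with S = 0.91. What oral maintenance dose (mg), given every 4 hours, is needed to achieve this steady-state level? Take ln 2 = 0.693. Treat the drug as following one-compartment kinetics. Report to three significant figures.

Vd(total) = 40 kg × 6.6 L/kg = 264.0 L
CL = ln 2 · Vd / t½ = 0.693 × 264.0 / 46 = 3.977 L/h
D = CL × Css × τ / F / S = 3.977 × 13.2 × 4 / 0.4 / 0.91 = 576.9 mg

577 mg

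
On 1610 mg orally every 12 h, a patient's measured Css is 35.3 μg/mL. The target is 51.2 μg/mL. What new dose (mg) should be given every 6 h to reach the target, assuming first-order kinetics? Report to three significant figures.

For first-order elimination, Css ∝ F·D/(CL·τ); F and CL are unchanged, so Css ∝ D/τ.
D₂ = D₁ × (Css,target / Css,current) × (τ₂/τ₁) = 1610 × (51.2/35.3) × (6/12) = 1168 mg

1170 mg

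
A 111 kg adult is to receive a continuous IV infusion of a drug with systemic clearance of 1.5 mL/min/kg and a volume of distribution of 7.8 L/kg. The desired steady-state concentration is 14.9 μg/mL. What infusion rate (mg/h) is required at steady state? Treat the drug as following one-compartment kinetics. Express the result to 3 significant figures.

149 mg/h

CL = 1.5 mL/min/kg × 111 kg = 166.5 mL/min = 166.5 × 60/1000 = 9.990 L/h
Rate = CL × Css = 9.990 × 14.9 = 148.9 mg/h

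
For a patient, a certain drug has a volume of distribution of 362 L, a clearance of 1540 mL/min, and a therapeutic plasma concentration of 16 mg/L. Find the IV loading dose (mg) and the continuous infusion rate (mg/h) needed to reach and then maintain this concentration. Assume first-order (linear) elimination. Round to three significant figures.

Loading dose = Vd × C = 362.0 × 16 = 5792 mg
CL = 1540 mL/min × 60/1000 = 92.40 L/h
Infusion rate = 92.40 L/h × 16 mg/L = 1478 mg/h

(a) 5790 mg; (b) 1480 mg/h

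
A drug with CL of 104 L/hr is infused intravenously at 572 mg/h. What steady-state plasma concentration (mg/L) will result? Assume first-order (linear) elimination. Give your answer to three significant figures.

Css = rate / CL = 572 / 104.0 = 5.500 mg/L

5.50 mg/L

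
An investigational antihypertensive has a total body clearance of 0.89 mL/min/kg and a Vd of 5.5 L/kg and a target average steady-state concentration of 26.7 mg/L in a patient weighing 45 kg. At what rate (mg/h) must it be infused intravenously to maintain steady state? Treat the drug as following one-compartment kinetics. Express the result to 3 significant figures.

64.2 mg/h

CL = 0.89 mL/min/kg × 45 kg = 40.05 mL/min = 40.05 × 60/1000 = 2.403 L/h
Rate = CL × Css = 2.403 × 26.7 = 64.16 mg/h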